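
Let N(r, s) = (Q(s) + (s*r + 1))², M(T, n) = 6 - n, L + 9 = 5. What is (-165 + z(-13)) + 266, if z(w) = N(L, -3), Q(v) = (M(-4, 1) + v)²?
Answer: 390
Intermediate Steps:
L = -4 (L = -9 + 5 = -4)
Q(v) = (5 + v)² (Q(v) = ((6 - 1*1) + v)² = ((6 - 1) + v)² = (5 + v)²)
N(r, s) = (1 + (5 + s)² + r*s)² (N(r, s) = ((5 + s)² + (s*r + 1))² = ((5 + s)² + (r*s + 1))² = ((5 + s)² + (1 + r*s))² = (1 + (5 + s)² + r*s)²)
z(w) = 289 (z(w) = (1 + (5 - 3)² - 4*(-3))² = (1 + 2² + 12)² = (1 + 4 + 12)² = 17² = 289)
(-165 + z(-13)) + 266 = (-165 + 289) + 266 = 124 + 266 = 390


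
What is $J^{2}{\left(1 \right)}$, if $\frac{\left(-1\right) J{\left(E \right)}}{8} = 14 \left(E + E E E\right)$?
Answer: $50176$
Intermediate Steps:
$J{\left(E \right)} = - 112 E - 112 E^{3}$ ($J{\left(E \right)} = - 8 \cdot 14 \left(E + E E E\right) = - 8 \cdot 14 \left(E + E^{2} E\right) = - 8 \cdot 14 \left(E + E^{3}\right) = - 8 \left(14 E + 14 E^{3}\right) = - 112 E - 112 E^{3}$)
$J^{2}{\left(1 \right)} = \left(\left(-112\right) 1 \left(1 + 1^{2}\right)\right)^{2} = \left(\left(-112\right) 1 \left(1 + 1\right)\right)^{2} = \left(\left(-112\right) 1 \cdot 2\right)^{2} = \left(-224\right)^{2} = 50176$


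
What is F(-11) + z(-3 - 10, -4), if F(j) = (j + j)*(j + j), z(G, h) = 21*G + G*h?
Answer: 263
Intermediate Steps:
F(j) = 4*j**2 (F(j) = (2*j)*(2*j) = 4*j**2)
F(-11) + z(-3 - 10, -4) = 4*(-11)**2 + (-3 - 10)*(21 - 4) = 4*121 - 13*17 = 484 - 221 = 263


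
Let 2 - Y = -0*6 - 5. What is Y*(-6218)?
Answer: -43526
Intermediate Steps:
Y = 7 (Y = 2 - (-0*6 - 5) = 2 - (-4*0 - 5) = 2 - (0 - 5) = 2 - 1*(-5) = 2 + 5 = 7)
Y*(-6218) = 7*(-6218) = -43526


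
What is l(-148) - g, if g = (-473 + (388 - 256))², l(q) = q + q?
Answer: -116577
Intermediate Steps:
l(q) = 2*q
g = 116281 (g = (-473 + 132)² = (-341)² = 116281)
l(-148) - g = 2*(-148) - 1*116281 = -296 - 116281 = -116577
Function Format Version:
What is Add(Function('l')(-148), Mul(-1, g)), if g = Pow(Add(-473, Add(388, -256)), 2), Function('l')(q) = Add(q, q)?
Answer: -116577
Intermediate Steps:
Function('l')(q) = Mul(2, q)
g = 116281 (g = Pow(Add(-473, 132), 2) = Pow(-341, 2) = 116281)
Add(Function('l')(-148), Mul(-1, g)) = Add(Mul(2, -148), Mul(-1, 116281)) = Add(-296, -116281) = -116577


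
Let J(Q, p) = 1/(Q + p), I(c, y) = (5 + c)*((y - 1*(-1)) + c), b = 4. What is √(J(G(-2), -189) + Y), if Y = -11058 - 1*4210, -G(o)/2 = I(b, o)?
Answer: 5*I*√445215/27 ≈ 123.56*I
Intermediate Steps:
I(c, y) = (5 + c)*(1 + c + y) (I(c, y) = (5 + c)*((y + 1) + c) = (5 + c)*((1 + y) + c) = (5 + c)*(1 + c + y))
G(o) = -90 - 18*o (G(o) = -2*(5 + 4² + 5*o + 6*4 + 4*o) = -2*(5 + 16 + 5*o + 24 + 4*o) = -2*(45 + 9*o) = -90 - 18*o)
Y = -15268 (Y = -11058 - 4210 = -15268)
√(J(G(-2), -189) + Y) = √(1/((-90 - 18*(-2)) - 189) - 15268) = √(1/((-90 + 36) - 189) - 15268) = √(1/(-54 - 189) - 15268) = √(1/(-243) - 15268) = √(-1/243 - 15268) = √(-3710125/243) = 5*I*√445215/27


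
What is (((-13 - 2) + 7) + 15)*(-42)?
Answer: -294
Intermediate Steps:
(((-13 - 2) + 7) + 15)*(-42) = ((-15 + 7) + 15)*(-42) = (-8 + 15)*(-42) = 7*(-42) = -294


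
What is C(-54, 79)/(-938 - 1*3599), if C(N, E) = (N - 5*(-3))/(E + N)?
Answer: 3/8725 ≈ 0.00034384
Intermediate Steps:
C(N, E) = (15 + N)/(E + N) (C(N, E) = (N + 15)/(E + N) = (15 + N)/(E + N))
C(-54, 79)/(-938 - 1*3599) = ((15 - 54)/(79 - 54))/(-938 - 1*3599) = (-39/25)/(-938 - 3599) = ((1/25)*(-39))/(-4537) = -39/25*(-1/4537) = 3/8725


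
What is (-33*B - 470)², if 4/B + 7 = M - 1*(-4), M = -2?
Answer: 4919524/25 ≈ 1.9678e+5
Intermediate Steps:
B = -⅘ (B = 4/(-7 + (-2 - 1*(-4))) = 4/(-7 + (-2 + 4)) = 4/(-7 + 2) = 4/(-5) = 4*(-⅕) = -⅘ ≈ -0.80000)
(-33*B - 470)² = (-33*(-⅘) - 470)² = (132/5 - 470)² = (-2218/5)² = 4919524/25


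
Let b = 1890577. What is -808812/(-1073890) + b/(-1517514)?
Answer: -401444100581/814821554730 ≈ -0.49268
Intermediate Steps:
-808812/(-1073890) + b/(-1517514) = -808812/(-1073890) + 1890577/(-1517514) = -808812*(-1/1073890) + 1890577*(-1/1517514) = 404406/536945 - 1890577/1517514 = -401444100581/814821554730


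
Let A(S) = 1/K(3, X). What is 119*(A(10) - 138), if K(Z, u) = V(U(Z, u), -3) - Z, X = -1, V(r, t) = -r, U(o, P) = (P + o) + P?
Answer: -65807/4 ≈ -16452.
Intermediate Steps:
U(o, P) = o + 2*P
K(Z, u) = -2*Z - 2*u (K(Z, u) = -(Z + 2*u) - Z = (-Z - 2*u) - Z = -2*Z - 2*u)
A(S) = -¼ (A(S) = 1/(-2*3 - 2*(-1)) = 1/(-6 + 2) = 1/(-4) = -¼)
119*(A(10) - 138) = 119*(-¼ - 138) = 119*(-553/4) = -65807/4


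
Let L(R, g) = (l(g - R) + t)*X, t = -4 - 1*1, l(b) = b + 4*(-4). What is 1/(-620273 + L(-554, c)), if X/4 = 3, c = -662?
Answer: -1/621821 ≈ -1.6082e-6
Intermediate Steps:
X = 12 (X = 4*3 = 12)
l(b) = -16 + b (l(b) = b - 16 = -16 + b)
t = -5 (t = -4 - 1 = -5)
L(R, g) = -252 - 12*R + 12*g (L(R, g) = ((-16 + (g - R)) - 5)*12 = ((-16 + g - R) - 5)*12 = (-21 + g - R)*12 = -252 - 12*R + 12*g)
1/(-620273 + L(-554, c)) = 1/(-620273 + (-252 - 12*(-554) + 12*(-662))) = 1/(-620273 + (-252 + 6648 - 7944)) = 1/(-620273 - 1548) = 1/(-621821) = -1/621821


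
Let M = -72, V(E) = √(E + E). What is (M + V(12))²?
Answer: 5208 - 288*√6 ≈ 4502.5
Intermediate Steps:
V(E) = √2*√E (V(E) = √(2*E) = √2*√E)
(M + V(12))² = (-72 + √2*√12)² = (-72 + √2*(2*√3))² = (-72 + 2*√6)²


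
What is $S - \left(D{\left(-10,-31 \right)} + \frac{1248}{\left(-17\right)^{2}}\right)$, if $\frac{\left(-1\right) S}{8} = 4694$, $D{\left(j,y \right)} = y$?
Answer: $- \frac{10844817}{289} \approx -37525.0$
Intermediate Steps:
$S = -37552$ ($S = \left(-8\right) 4694 = -37552$)
$S - \left(D{\left(-10,-31 \right)} + \frac{1248}{\left(-17\right)^{2}}\right) = -37552 - \left(-31 + \frac{1248}{\left(-17\right)^{2}}\right) = -37552 - \left(-31 + \frac{1248}{289}\right) = -37552 - - \frac{7711}{289} = -37552 + \frac{7711}{289} = - \frac{10844817}{289}$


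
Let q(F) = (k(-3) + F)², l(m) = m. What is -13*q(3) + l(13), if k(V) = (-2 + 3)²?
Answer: -195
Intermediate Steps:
k(V) = 1 (k(V) = 1² = 1)
q(F) = (1 + F)²
-13*q(3) + l(13) = -13*(1 + 3)² + 13 = -13*4² + 13 = -13*16 + 13 = -208 + 13 = -195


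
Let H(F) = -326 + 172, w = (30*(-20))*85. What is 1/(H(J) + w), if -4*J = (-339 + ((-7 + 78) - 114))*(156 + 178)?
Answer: -1/51154 ≈ -1.9549e-5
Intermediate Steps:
J = 31897 (J = -(-339 + ((-7 + 78) - 114))*(156 + 178)/4 = -(-339 + (71 - 114))*334/4 = -(-339 - 43)*334/4 = -(-191)*334/2 = -¼*(-127588) = 31897)
w = -51000 (w = -600*85 = -51000)
H(F) = -154
1/(H(J) + w) = 1/(-154 - 51000) = 1/(-51154) = -1/51154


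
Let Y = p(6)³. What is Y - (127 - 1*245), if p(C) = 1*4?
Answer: 182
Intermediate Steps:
p(C) = 4
Y = 64 (Y = 4³ = 64)
Y - (127 - 1*245) = 64 - (127 - 1*245) = 64 - (127 - 245) = 64 - 1*(-118) = 64 + 118 = 182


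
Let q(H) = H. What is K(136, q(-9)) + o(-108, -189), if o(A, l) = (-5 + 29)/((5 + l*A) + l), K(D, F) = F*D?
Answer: -6189762/5057 ≈ -1224.0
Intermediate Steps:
K(D, F) = D*F
o(A, l) = 24/(5 + l + A*l) (o(A, l) = 24/((5 + A*l) + l) = 24/(5 + l + A*l))
K(136, q(-9)) + o(-108, -189) = 136*(-9) + 24/(5 - 189 - 108*(-189)) = -1224 + 24/(5 - 189 + 20412) = -1224 + 24/20228 = -1224 + 24*(1/20228) = -1224 + 6/5057 = -6189762/5057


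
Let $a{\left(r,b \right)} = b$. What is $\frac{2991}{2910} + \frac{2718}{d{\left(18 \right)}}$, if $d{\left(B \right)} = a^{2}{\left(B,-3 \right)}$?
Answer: $\frac{293937}{970} \approx 303.03$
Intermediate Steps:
$d{\left(B \right)} = 9$ ($d{\left(B \right)} = \left(-3\right)^{2} = 9$)
$\frac{2991}{2910} + \frac{2718}{d{\left(18 \right)}} = \frac{2991}{2910} + \frac{2718}{9} = 2991 \cdot \frac{1}{2910} + 2718 \cdot \frac{1}{9} = \frac{997}{970} + 302 = \frac{293937}{970}$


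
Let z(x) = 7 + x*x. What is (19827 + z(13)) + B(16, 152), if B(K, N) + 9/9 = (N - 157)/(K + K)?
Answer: 640059/32 ≈ 20002.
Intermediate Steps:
z(x) = 7 + x²
B(K, N) = -1 + (-157 + N)/(2*K) (B(K, N) = -1 + (N - 157)/(K + K) = -1 + (-157 + N)/((2*K)) = -1 + (-157 + N)*(1/(2*K)) = -1 + (-157 + N)/(2*K))
(19827 + z(13)) + B(16, 152) = (19827 + (7 + 13²)) + (½)*(-157 + 152 - 2*16)/16 = (19827 + (7 + 169)) + (½)*(1/16)*(-157 + 152 - 32) = (19827 + 176) + (½)*(1/16)*(-37) = 20003 - 37/32 = 640059/32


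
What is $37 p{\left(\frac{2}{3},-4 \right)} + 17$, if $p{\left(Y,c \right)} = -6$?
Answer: $-205$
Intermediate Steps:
$37 p{\left(\frac{2}{3},-4 \right)} + 17 = 37 \left(-6\right) + 17 = -222 + 17 = -205$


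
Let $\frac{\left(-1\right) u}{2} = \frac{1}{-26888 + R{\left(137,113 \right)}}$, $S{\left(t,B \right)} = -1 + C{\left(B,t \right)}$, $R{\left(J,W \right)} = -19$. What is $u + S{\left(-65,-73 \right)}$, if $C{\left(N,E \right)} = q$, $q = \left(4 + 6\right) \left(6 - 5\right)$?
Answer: $\frac{242165}{26907} \approx 9.0001$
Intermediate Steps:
$q = 10$ ($q = 10 \cdot 1 = 10$)
$C{\left(N,E \right)} = 10$
$S{\left(t,B \right)} = 9$ ($S{\left(t,B \right)} = -1 + 10 = 9$)
$u = \frac{2}{26907}$ ($u = - \frac{2}{-26888 - 19} = - \frac{2}{-26907} = \left(-2\right) \left(- \frac{1}{26907}\right) = \frac{2}{26907} \approx 7.433 \cdot 10^{-5}$)
$u + S{\left(-65,-73 \right)} = \frac{2}{26907} + 9 = \frac{242165}{26907}$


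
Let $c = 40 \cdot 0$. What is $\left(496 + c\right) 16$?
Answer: $7936$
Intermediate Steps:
$c = 0$
$\left(496 + c\right) 16 = \left(496 + 0\right) 16 = 496 \cdot 16 = 7936$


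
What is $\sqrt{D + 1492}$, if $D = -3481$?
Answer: $3 i \sqrt{221} \approx 44.598 i$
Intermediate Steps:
$\sqrt{D + 1492} = \sqrt{-3481 + 1492} = \sqrt{-1989} = 3 i \sqrt{221}$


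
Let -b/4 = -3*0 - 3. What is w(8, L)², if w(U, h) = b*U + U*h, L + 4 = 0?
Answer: 4096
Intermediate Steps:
L = -4 (L = -4 + 0 = -4)
b = 12 (b = -4*(-3*0 - 3) = -4*(0 - 3) = -4*(-3) = 12)
w(U, h) = 12*U + U*h
w(8, L)² = (8*(12 - 4))² = (8*8)² = 64² = 4096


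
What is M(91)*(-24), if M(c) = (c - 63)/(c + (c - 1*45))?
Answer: -672/137 ≈ -4.9051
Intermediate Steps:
M(c) = (-63 + c)/(-45 + 2*c) (M(c) = (-63 + c)/(c + (c - 45)) = (-63 + c)/(c + (-45 + c)) = (-63 + c)/(-45 + 2*c))
M(91)*(-24) = ((-63 + 91)/(-45 + 2*91))*(-24) = (28/(-45 + 182))*(-24) = (28/137)*(-24) = -672/137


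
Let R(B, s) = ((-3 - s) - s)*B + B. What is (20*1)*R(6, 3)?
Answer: -960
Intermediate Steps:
R(B, s) = B + B*(-3 - 2*s) (R(B, s) = (-3 - 2*s)*B + B = B*(-3 - 2*s) + B = B + B*(-3 - 2*s))
(20*1)*R(6, 3) = (20*1)*(-2*6*(1 + 3)) = 20*(-2*6*4) = 20*(-48) = -960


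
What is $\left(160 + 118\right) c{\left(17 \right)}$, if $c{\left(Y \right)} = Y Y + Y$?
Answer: $85068$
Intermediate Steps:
$c{\left(Y \right)} = Y + Y^{2}$ ($c{\left(Y \right)} = Y^{2} + Y = Y + Y^{2}$)
$\left(160 + 118\right) c{\left(17 \right)} = \left(160 + 118\right) 17 \left(1 + 17\right) = 278 \cdot 17 \cdot 18 = 278 \cdot 306 = 85068$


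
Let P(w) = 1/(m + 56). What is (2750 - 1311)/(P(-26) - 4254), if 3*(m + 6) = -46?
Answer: -149656/442413 ≈ -0.33827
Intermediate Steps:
m = -64/3 (m = -6 + (⅓)*(-46) = -6 - 46/3 = -64/3 ≈ -21.333)
P(w) = 3/104 (P(w) = 1/(-64/3 + 56) = 1/(104/3) = 3/104)
(2750 - 1311)/(P(-26) - 4254) = (2750 - 1311)/(3/104 - 4254) = 1439/(-442413/104) = 1439*(-104/442413) = -149656/442413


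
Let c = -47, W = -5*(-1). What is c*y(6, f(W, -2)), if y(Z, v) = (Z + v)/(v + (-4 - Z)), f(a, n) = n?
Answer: 47/3 ≈ 15.667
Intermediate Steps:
W = 5
y(Z, v) = (Z + v)/(-4 + v - Z)
c*y(6, f(W, -2)) = -47*(6 - 2)/(-4 - 2 - 1*6) = -47*4/(-4 - 2 - 6) = -47*4/(-12) = -(-47)*4/12 = -47*(-1/3) = 47/3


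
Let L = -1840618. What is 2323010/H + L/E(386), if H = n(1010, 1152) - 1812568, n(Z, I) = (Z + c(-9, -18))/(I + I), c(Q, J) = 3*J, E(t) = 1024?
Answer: -961523506234181/534547931648 ≈ -1798.8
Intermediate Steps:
n(Z, I) = (-54 + Z)/(2*I) (n(Z, I) = (Z + 3*(-18))/(I + I) = (Z - 54)/((2*I)) = (-54 + Z)*(1/(2*I)) = (-54 + Z)/(2*I))
H = -1044038929/576 (H = (½)*(-54 + 1010)/1152 - 1812568 = (½)*(1/1152)*956 - 1812568 = 239/576 - 1812568 = -1044038929/576 ≈ -1.8126e+6)
2323010/H + L/E(386) = 2323010/(-1044038929/576) - 1840618/1024 = 2323010*(-576/1044038929) - 1840618*1/1024 = -1338053760/1044038929 - 920309/512 = -961523506234181/534547931648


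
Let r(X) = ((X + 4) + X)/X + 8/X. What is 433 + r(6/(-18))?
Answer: 399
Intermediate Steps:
r(X) = 8/X + (4 + 2*X)/X (r(X) = ((4 + X) + X)/X + 8/X = (4 + 2*X)/X + 8/X = 8/X + (4 + 2*X)/X)
433 + r(6/(-18)) = 433 + (2 + 12/((6/(-18)))) = 433 + (2 + 12/((6*(-1/18)))) = 433 + (2 + 12/(-⅓)) = 433 + (2 + 12*(-3)) = 433 + (2 - 36) = 433 - 34 = 399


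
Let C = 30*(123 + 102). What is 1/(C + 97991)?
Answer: 1/104741 ≈ 9.5474e-6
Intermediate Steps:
C = 6750 (C = 30*225 = 6750)
1/(C + 97991) = 1/(6750 + 97991) = 1/104741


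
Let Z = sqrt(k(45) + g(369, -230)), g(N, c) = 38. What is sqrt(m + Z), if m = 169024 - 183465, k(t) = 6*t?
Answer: sqrt(-14441 + 2*sqrt(77)) ≈ 120.1*I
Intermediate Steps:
m = -14441
Z = 2*sqrt(77) (Z = sqrt(6*45 + 38) = sqrt(270 + 38) = sqrt(308) = 2*sqrt(77) ≈ 17.550)
sqrt(m + Z) = sqrt(-14441 + 2*sqrt(77))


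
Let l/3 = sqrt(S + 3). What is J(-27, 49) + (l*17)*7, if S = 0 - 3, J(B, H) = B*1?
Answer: -27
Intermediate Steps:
J(B, H) = B
S = -3
l = 0 (l = 3*sqrt(-3 + 3) = 3*sqrt(0) = 3*0 = 0)
J(-27, 49) + (l*17)*7 = -27 + (0*17)*7 = -27 + 0*7 = -27 + 0 = -27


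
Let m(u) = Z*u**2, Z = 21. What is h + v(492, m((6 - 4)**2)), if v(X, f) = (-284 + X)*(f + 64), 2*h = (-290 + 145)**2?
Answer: 187425/2 ≈ 93713.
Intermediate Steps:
h = 21025/2 (h = (-290 + 145)**2/2 = (1/2)*(-145)**2 = (1/2)*21025 = 21025/2 ≈ 10513.)
m(u) = 21*u**2
v(X, f) = (-284 + X)*(64 + f)
h + v(492, m((6 - 4)**2)) = 21025/2 + (-18176 - 5964*((6 - 4)**2)**2 + 64*492 + 492*(21*((6 - 4)**2)**2)) = 21025/2 + (-18176 - 5964*(2**2)**2 + 31488 + 492*(21*(2**2)**2)) = 21025/2 + (-18176 - 5964*4**2 + 31488 + 492*(21*4**2)) = 21025/2 + (-18176 - 5964*16 + 31488 + 492*(21*16)) = 21025/2 + (-18176 - 284*336 + 31488 + 492*336) = 21025/2 + (-18176 - 95424 + 31488 + 165312) = 21025/2 + 83200 = 187425/2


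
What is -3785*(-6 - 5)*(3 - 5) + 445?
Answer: -82825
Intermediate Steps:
-3785*(-6 - 5)*(3 - 5) + 445 = -3785*(-11*(-2)) + 445 = -3785*22 + 445 = -757*110 + 445 = -83270 + 445 = -82825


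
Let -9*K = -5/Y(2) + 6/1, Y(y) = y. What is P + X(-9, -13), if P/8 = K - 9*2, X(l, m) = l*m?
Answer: -271/9 ≈ -30.111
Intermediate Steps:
K = -7/18 (K = -(-5/2 + 6/1)/9 = -(-5*½ + 6*1)/9 = -(-5/2 + 6)/9 = -⅑*7/2 = -7/18 ≈ -0.38889)
P = -1324/9 (P = 8*(-7/18 - 9*2) = 8*(-7/18 - 18) = 8*(-331/18) = -1324/9 ≈ -147.11)
P + X(-9, -13) = -1324/9 - 9*(-13) = -1324/9 + 117 = -271/9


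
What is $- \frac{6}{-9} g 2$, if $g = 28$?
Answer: $\frac{112}{3} \approx 37.333$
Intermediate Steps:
$- \frac{6}{-9} g 2 = - \frac{6}{-9} \cdot 28 \cdot 2 = \left(-6\right) \left(- \frac{1}{9}\right) 28 \cdot 2 = \frac{2}{3} \cdot 28 \cdot 2 = \frac{56}{3} \cdot 2 = \frac{112}{3}$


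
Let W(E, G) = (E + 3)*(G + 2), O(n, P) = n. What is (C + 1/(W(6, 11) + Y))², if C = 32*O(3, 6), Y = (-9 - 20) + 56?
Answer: 191130625/20736 ≈ 9217.3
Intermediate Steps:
W(E, G) = (2 + G)*(3 + E) (W(E, G) = (3 + E)*(2 + G) = (2 + G)*(3 + E))
Y = 27 (Y = -29 + 56 = 27)
C = 96 (C = 32*3 = 96)
(C + 1/(W(6, 11) + Y))² = (96 + 1/((6 + 2*6 + 3*11 + 6*11) + 27))² = (96 + 1/((6 + 12 + 33 + 66) + 27))² = (96 + 1/(117 + 27))² = (96 + 1/144)² = (13825/144)² = 191130625/20736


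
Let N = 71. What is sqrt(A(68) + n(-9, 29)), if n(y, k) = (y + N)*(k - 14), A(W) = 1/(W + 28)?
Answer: sqrt(535686)/24 ≈ 30.496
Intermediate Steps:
A(W) = 1/(28 + W)
n(y, k) = (-14 + k)*(71 + y) (n(y, k) = (y + 71)*(k - 14) = (71 + y)*(-14 + k) = (-14 + k)*(71 + y))
sqrt(A(68) + n(-9, 29)) = sqrt(1/(28 + 68) + (-994 - 14*(-9) + 71*29 + 29*(-9))) = sqrt(1/96 + (-994 + 126 + 2059 - 261)) = sqrt(1/96 + 930) = sqrt(89281/96) = sqrt(535686)/24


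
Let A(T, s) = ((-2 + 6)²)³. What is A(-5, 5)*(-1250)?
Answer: -5120000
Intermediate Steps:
A(T, s) = 4096 (A(T, s) = (4²)³ = 16³ = 4096)
A(-5, 5)*(-1250) = 4096*(-1250) = -5120000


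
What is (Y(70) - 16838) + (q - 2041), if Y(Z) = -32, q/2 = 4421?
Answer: -10069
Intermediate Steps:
q = 8842 (q = 2*4421 = 8842)
(Y(70) - 16838) + (q - 2041) = (-32 - 16838) + (8842 - 2041) = -16870 + 6801 = -10069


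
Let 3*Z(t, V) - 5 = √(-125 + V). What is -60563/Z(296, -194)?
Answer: -908445/344 + 181689*I*√319/344 ≈ -2640.8 + 9433.3*I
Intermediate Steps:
Z(t, V) = 5/3 + √(-125 + V)/3
-60563/Z(296, -194) = -60563/(5/3 + √(-125 - 194)/3) = -60563/(5/3 + √(-319)/3) = -60563/(5/3 + (I*√319)/3) = -60563/(5/3 + I*√319/3)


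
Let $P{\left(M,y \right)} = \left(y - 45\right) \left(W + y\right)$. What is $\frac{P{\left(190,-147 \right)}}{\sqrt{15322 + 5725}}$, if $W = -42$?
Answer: $\frac{36288 \sqrt{21047}}{21047} \approx 250.13$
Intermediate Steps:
$P{\left(M,y \right)} = \left(-45 + y\right) \left(-42 + y\right)$ ($P{\left(M,y \right)} = \left(y - 45\right) \left(-42 + y\right) = \left(-45 + y\right) \left(-42 + y\right)$)
$\frac{P{\left(190,-147 \right)}}{\sqrt{15322 + 5725}} = \frac{1890 + \left(-147\right)^{2} - -12789}{\sqrt{15322 + 5725}} = \frac{1890 + 21609 + 12789}{\sqrt{21047}} = 36288 \frac{\sqrt{21047}}{21047} = \frac{36288 \sqrt{21047}}{21047}$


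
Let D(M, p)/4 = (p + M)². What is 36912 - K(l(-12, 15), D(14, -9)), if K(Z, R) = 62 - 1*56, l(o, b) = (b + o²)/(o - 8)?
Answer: 36906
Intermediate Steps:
D(M, p) = 4*(M + p)² (D(M, p) = 4*(p + M)² = 4*(M + p)²)
l(o, b) = (b + o²)/(-8 + o)
K(Z, R) = 6 (K(Z, R) = 62 - 56 = 6)
36912 - K(l(-12, 15), D(14, -9)) = 36912 - 1*6 = 36912 - 6 = 36906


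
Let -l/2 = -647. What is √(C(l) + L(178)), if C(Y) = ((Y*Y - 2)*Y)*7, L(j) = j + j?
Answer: 2*√3791755882 ≈ 1.2315e+5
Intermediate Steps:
L(j) = 2*j
l = 1294 (l = -2*(-647) = 1294)
C(Y) = 7*Y*(-2 + Y²) (C(Y) = ((Y² - 2)*Y)*7 = ((-2 + Y²)*Y)*7 = (Y*(-2 + Y²))*7 = 7*Y*(-2 + Y²))
√(C(l) + L(178)) = √(7*1294*(-2 + 1294²) + 2*178) = √(7*1294*(-2 + 1674436) + 356) = √(7*1294*1674434 + 356) = √(15167023172 + 356) = √15167023528 = 2*√3791755882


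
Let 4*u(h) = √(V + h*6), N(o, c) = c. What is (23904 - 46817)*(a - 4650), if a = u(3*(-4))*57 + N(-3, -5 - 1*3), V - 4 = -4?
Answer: 106728754 - 3918123*I*√2/2 ≈ 1.0673e+8 - 2.7705e+6*I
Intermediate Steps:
V = 0 (V = 4 - 4 = 0)
u(h) = √6*√h/4 (u(h) = √(0 + h*6)/4 = √(0 + 6*h)/4 = √(6*h)/4 = (√6*√h)/4 = √6*√h/4)
a = -8 + 171*I*√2/2 (a = (√6*√(3*(-4))/4)*57 + (-5 - 1*3) = (√6*√(-12)/4)*57 + (-5 - 3) = (√6*(2*I*√3)/4)*57 - 8 = (3*I*√2/2)*57 - 8 = 171*I*√2/2 - 8 = -8 + 171*I*√2/2 ≈ -8.0 + 120.92*I)
(23904 - 46817)*(a - 4650) = (23904 - 46817)*((-8 + 171*I*√2/2) - 4650) = -22913*(-4658 + 171*I*√2/2) = 106728754 - 3918123*I*√2/2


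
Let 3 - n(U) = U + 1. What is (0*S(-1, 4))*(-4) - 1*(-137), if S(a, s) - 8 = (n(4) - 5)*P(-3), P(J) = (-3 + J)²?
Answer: 137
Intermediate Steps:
n(U) = 2 - U (n(U) = 3 - (U + 1) = 3 - (1 + U) = 3 + (-1 - U) = 2 - U)
S(a, s) = -244 (S(a, s) = 8 + ((2 - 1*4) - 5)*(-3 - 3)² = 8 + ((2 - 4) - 5)*(-6)² = 8 + (-2 - 5)*36 = 8 - 7*36 = 8 - 252 = -244)
(0*S(-1, 4))*(-4) - 1*(-137) = (0*(-244))*(-4) - 1*(-137) = 0*(-4) + 137 = 0 + 137 = 137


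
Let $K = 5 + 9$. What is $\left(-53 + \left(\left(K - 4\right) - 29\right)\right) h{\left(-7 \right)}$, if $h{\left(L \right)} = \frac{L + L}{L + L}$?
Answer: $-72$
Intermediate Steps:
$K = 14$
$h{\left(L \right)} = 1$ ($h{\left(L \right)} = \frac{2 L}{2 L} = 2 L \frac{1}{2 L} = 1$)
$\left(-53 + \left(\left(K - 4\right) - 29\right)\right) h{\left(-7 \right)} = \left(-53 + \left(\left(14 - 4\right) - 29\right)\right) 1 = \left(-53 + \left(10 - 29\right)\right) 1 = \left(-53 - 19\right) 1 = \left(-72\right) 1 = -72$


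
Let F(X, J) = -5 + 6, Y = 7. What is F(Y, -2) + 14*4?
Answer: 57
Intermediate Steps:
F(X, J) = 1
F(Y, -2) + 14*4 = 1 + 14*4 = 1 + 56 = 57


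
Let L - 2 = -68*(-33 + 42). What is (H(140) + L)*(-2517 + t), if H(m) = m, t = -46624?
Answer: 23096270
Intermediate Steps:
L = -610 (L = 2 - 68*(-33 + 42) = 2 - 68*9 = 2 - 612 = -610)
(H(140) + L)*(-2517 + t) = (140 - 610)*(-2517 - 46624) = -470*(-49141) = 23096270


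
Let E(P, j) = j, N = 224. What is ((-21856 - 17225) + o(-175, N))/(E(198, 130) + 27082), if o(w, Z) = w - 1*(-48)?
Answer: -9802/6803 ≈ -1.4408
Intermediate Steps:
o(w, Z) = 48 + w (o(w, Z) = w + 48 = 48 + w)
((-21856 - 17225) + o(-175, N))/(E(198, 130) + 27082) = ((-21856 - 17225) + (48 - 175))/(130 + 27082) = (-39081 - 127)/27212 = -39208*1/27212 = -9802/6803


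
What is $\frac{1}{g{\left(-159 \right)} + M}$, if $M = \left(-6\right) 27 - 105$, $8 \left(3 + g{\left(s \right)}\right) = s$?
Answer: $- \frac{8}{2319} \approx -0.0034498$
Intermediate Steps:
$g{\left(s \right)} = -3 + \frac{s}{8}$
$M = -267$ ($M = -162 - 105 = -267$)
$\frac{1}{g{\left(-159 \right)} + M} = \frac{1}{\left(-3 + \frac{1}{8} \left(-159\right)\right) - 267} = \frac{1}{\left(-3 - \frac{159}{8}\right) - 267} = \frac{1}{- \frac{183}{8} - 267} = \frac{1}{- \frac{2319}{8}} = - \frac{8}{2319}$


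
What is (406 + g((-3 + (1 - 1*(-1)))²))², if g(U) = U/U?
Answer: 165649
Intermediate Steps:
g(U) = 1
(406 + g((-3 + (1 - 1*(-1)))²))² = (406 + 1)² = 407² = 165649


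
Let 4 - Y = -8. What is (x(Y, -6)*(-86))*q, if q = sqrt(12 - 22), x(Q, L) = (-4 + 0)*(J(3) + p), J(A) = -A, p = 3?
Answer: 0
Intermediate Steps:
Y = 12 (Y = 4 - 1*(-8) = 4 + 8 = 12)
x(Q, L) = 0 (x(Q, L) = (-4 + 0)*(-1*3 + 3) = -4*(-3 + 3) = -4*0 = 0)
q = I*sqrt(10) (q = sqrt(-10) = I*sqrt(10) ≈ 3.1623*I)
(x(Y, -6)*(-86))*q = (0*(-86))*(I*sqrt(10)) = 0*(I*sqrt(10)) = 0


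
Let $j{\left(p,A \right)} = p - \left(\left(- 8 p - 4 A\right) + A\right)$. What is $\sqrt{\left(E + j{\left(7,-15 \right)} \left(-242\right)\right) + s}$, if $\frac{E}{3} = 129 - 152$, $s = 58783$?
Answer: $\sqrt{54358} \approx 233.15$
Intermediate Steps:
$E = -69$ ($E = 3 \left(129 - 152\right) = 3 \left(-23\right) = -69$)
$j{\left(p,A \right)} = 3 A + 9 p$ ($j{\left(p,A \right)} = p - \left(- 8 p - 3 A\right) = p + \left(3 A + 8 p\right) = 3 A + 9 p$)
$\sqrt{\left(E + j{\left(7,-15 \right)} \left(-242\right)\right) + s} = \sqrt{\left(-69 + \left(3 \left(-15\right) + 9 \cdot 7\right) \left(-242\right)\right) + 58783} = \sqrt{\left(-69 + \left(-45 + 63\right) \left(-242\right)\right) + 58783} = \sqrt{\left(-69 + 18 \left(-242\right)\right) + 58783} = \sqrt{\left(-69 - 4356\right) + 58783} = \sqrt{-4425 + 58783} = \sqrt{54358}$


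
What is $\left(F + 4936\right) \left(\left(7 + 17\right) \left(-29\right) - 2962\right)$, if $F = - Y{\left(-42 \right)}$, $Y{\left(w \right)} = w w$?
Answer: $-11603176$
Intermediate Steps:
$Y{\left(w \right)} = w^{2}$
$F = -1764$ ($F = - \left(-42\right)^{2} = \left(-1\right) 1764 = -1764$)
$\left(F + 4936\right) \left(\left(7 + 17\right) \left(-29\right) - 2962\right) = \left(-1764 + 4936\right) \left(\left(7 + 17\right) \left(-29\right) - 2962\right) = 3172 \left(24 \left(-29\right) - 2962\right) = 3172 \left(-696 - 2962\right) = 3172 \left(-3658\right) = -11603176$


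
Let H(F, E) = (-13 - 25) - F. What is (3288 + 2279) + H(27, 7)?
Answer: 5502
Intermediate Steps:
H(F, E) = -38 - F
(3288 + 2279) + H(27, 7) = (3288 + 2279) + (-38 - 1*27) = 5567 + (-38 - 27) = 5567 - 65 = 5502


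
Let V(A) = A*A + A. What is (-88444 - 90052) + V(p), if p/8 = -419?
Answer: 11054056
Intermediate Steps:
p = -3352 (p = 8*(-419) = -3352)
V(A) = A + A² (V(A) = A² + A = A + A²)
(-88444 - 90052) + V(p) = (-88444 - 90052) - 3352*(1 - 3352) = -178496 - 3352*(-3351) = -178496 + 11232552 = 11054056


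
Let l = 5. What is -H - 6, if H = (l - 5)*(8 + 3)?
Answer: -6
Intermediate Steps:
H = 0 (H = (5 - 5)*(8 + 3) = 0*11 = 0)
-H - 6 = -1*0 - 6 = 0 - 6 = -6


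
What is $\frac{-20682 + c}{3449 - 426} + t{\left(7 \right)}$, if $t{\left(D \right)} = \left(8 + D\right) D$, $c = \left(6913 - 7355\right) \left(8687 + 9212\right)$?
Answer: $- \frac{7614625}{3023} \approx -2518.9$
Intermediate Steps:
$c = -7911358$ ($c = \left(-442\right) 17899 = -7911358$)
$t{\left(D \right)} = D \left(8 + D\right)$
$\frac{-20682 + c}{3449 - 426} + t{\left(7 \right)} = \frac{-20682 - 7911358}{3449 - 426} + 7 \left(8 + 7\right) = - \frac{7932040}{3023} + 7 \cdot 15 = \left(-7932040\right) \frac{1}{3023} + 105 = - \frac{7932040}{3023} + 105 = - \frac{7614625}{3023}$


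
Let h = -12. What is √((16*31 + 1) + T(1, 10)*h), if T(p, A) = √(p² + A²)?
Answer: √(497 - 12*√101) ≈ 19.401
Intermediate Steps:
T(p, A) = √(A² + p²)
√((16*31 + 1) + T(1, 10)*h) = √((16*31 + 1) + √(10² + 1²)*(-12)) = √((496 + 1) + √(100 + 1)*(-12)) = √(497 + √101*(-12)) = √(497 - 12*√101)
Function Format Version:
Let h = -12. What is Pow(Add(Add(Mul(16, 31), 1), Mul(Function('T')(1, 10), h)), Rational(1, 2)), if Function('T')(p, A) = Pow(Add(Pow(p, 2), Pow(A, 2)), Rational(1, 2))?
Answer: Pow(Add(497, Mul(-12, Pow(101, Rational(1, 2)))), Rational(1, 2)) ≈ 19.401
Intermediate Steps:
Function('T')(p, A) = Pow(Add(Pow(A, 2), Pow(p, 2)), Rational(1, 2))
Pow(Add(Add(Mul(16, 31), 1), Mul(Function('T')(1, 10), h)), Rational(1, 2)) = Pow(Add(Add(Mul(16, 31), 1), Mul(Pow(Add(Pow(10, 2), Pow(1, 2)), Rational(1, 2)), -12)), Rational(1, 2)) = Pow(Add(Add(496, 1), Mul(Pow(Add(100, 1), Rational(1, 2)), -12)), Rational(1, 2)) = Pow(Add(497, Mul(Pow(101, Rational(1, 2)), -12)), Rational(1, 2)) = Pow(Add(497, Mul(-12, Pow(101, Rational(1, 2)))), Rational(1, 2))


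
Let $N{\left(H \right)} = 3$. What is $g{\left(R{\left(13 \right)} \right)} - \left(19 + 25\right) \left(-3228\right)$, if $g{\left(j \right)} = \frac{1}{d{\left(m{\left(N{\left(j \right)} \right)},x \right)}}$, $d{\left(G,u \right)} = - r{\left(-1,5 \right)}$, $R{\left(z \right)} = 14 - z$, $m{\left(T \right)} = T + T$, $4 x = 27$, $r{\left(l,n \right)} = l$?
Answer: $142033$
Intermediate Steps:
$x = \frac{27}{4}$ ($x = \frac{1}{4} \cdot 27 = \frac{27}{4} \approx 6.75$)
$m{\left(T \right)} = 2 T$
$d{\left(G,u \right)} = 1$ ($d{\left(G,u \right)} = \left(-1\right) \left(-1\right) = 1$)
$g{\left(j \right)} = 1$ ($g{\left(j \right)} = 1^{-1} = 1$)
$g{\left(R{\left(13 \right)} \right)} - \left(19 + 25\right) \left(-3228\right) = 1 - \left(19 + 25\right) \left(-3228\right) = 1 - 44 \left(-3228\right) = 1 - -142032 = 1 + 142032 = 142033$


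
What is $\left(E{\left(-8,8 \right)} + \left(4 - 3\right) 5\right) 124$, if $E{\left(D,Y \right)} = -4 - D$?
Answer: $1116$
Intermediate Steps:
$\left(E{\left(-8,8 \right)} + \left(4 - 3\right) 5\right) 124 = \left(\left(-4 - -8\right) + \left(4 - 3\right) 5\right) 124 = \left(\left(-4 + 8\right) + 1 \cdot 5\right) 124 = \left(4 + 5\right) 124 = 9 \cdot 124 = 1116$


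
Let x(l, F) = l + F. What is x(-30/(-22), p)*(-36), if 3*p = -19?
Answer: 1968/11 ≈ 178.91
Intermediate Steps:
p = -19/3 (p = (⅓)*(-19) = -19/3 ≈ -6.3333)
x(l, F) = F + l
x(-30/(-22), p)*(-36) = (-19/3 - 30/(-22))*(-36) = (-19/3 - 30*(-1/22))*(-36) = (-19/3 + 15/11)*(-36) = -164/33*(-36) = 1968/11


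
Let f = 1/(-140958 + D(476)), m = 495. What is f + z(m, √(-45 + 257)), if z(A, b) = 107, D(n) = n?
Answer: 15031573/140482 ≈ 107.00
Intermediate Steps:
f = -1/140482 (f = 1/(-140958 + 476) = 1/(-140482) = -1/140482 ≈ -7.1183e-6)
f + z(m, √(-45 + 257)) = -1/140482 + 107 = 15031573/140482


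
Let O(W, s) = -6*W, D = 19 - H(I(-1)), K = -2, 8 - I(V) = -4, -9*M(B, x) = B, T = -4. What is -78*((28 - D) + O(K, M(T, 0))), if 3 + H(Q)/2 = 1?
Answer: -1326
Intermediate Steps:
M(B, x) = -B/9
I(V) = 12 (I(V) = 8 - 1*(-4) = 8 + 4 = 12)
H(Q) = -4 (H(Q) = -6 + 2*1 = -6 + 2 = -4)
D = 23 (D = 19 - 1*(-4) = 19 + 4 = 23)
-78*((28 - D) + O(K, M(T, 0))) = -78*((28 - 1*23) - 6*(-2)) = -78*((28 - 23) + 12) = -78*(5 + 12) = -78*17 = -1326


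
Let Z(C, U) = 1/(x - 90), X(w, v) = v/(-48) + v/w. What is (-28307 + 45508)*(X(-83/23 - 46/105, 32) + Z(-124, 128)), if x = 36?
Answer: -78001735921/527742 ≈ -1.4780e+5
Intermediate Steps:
X(w, v) = -v/48 + v/w (X(w, v) = v*(-1/48) + v/w = -v/48 + v/w)
Z(C, U) = -1/54 (Z(C, U) = 1/(36 - 90) = 1/(-54) = -1/54)
(-28307 + 45508)*(X(-83/23 - 46/105, 32) + Z(-124, 128)) = (-28307 + 45508)*((-1/48*32 + 32/(-83/23 - 46/105)) - 1/54) = 17201*((-⅔ + 32/(-83*1/23 - 46*1/105)) - 1/54) = 17201*((-⅔ + 32/(-83/23 - 46/105)) - 1/54) = 17201*((-⅔ + 32/(-9773/2415)) - 1/54) = 17201*((-⅔ + 32*(-2415/9773)) - 1/54) = 17201*((-⅔ - 77280/9773) - 1/54) = 17201*(-251386/29319 - 1/54) = 17201*(-4534721/527742) = -78001735921/527742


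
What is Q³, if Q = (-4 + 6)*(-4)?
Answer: -512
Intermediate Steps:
Q = -8 (Q = 2*(-4) = -8)
Q³ = (-8)³ = -512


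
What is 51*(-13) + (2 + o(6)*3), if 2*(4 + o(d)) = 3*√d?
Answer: -673 + 9*√6/2 ≈ -661.98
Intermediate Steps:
o(d) = -4 + 3*√d/2 (o(d) = -4 + (3*√d)/2 = -4 + 3*√d/2)
51*(-13) + (2 + o(6)*3) = 51*(-13) + (2 + (-4 + 3*√6/2)*3) = -663 + (2 + (-12 + 9*√6/2)) = -663 + (-10 + 9*√6/2) = -673 + 9*√6/2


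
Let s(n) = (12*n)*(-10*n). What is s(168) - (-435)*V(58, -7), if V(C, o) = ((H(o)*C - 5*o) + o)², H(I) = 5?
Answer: 40602060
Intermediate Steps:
s(n) = -120*n²
V(C, o) = (-4*o + 5*C)² (V(C, o) = ((5*C - 5*o) + o)² = ((-5*o + 5*C) + o)² = (-4*o + 5*C)²)
s(168) - (-435)*V(58, -7) = -120*168² - (-435)*(-4*(-7) + 5*58)² = -120*28224 - (-435)*(28 + 290)² = -3386880 - (-435)*318² = -3386880 - (-435)*101124 = -3386880 - 1*(-43988940) = -3386880 + 43988940 = 40602060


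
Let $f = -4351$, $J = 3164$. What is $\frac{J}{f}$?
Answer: $- \frac{3164}{4351} \approx -0.72719$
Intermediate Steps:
$\frac{J}{f} = \frac{3164}{-4351} = 3164 \left(- \frac{1}{4351}\right) = - \frac{3164}{4351}$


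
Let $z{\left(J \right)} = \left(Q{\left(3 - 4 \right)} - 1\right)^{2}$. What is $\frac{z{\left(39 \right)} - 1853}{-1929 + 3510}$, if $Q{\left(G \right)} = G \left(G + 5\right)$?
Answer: $- \frac{1828}{1581} \approx -1.1562$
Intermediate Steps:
$Q{\left(G \right)} = G \left(5 + G\right)$
$z{\left(J \right)} = 25$ ($z{\left(J \right)} = \left(\left(3 - 4\right) \left(5 + \left(3 - 4\right)\right) - 1\right)^{2} = \left(- (5 - 1) - 1\right)^{2} = \left(\left(-1\right) 4 - 1\right)^{2} = \left(-4 - 1\right)^{2} = \left(-5\right)^{2} = 25$)
$\frac{z{\left(39 \right)} - 1853}{-1929 + 3510} = \frac{25 - 1853}{-1929 + 3510} = - \frac{1828}{1581}$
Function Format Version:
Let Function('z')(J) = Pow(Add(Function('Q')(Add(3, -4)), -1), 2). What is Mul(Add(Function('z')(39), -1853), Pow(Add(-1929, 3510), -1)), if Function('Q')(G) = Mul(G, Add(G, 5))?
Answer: Rational(-1828, 1581) ≈ -1.1562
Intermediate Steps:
Function('Q')(G) = Mul(G, Add(5, G))
Function('z')(J) = 25 (Function('z')(J) = Pow(Add(Mul(Add(3, -4), Add(5, Add(3, -4))), -1), 2) = Pow(Add(Mul(-1, Add(5, -1)), -1), 2) = Pow(Add(Mul(-1, 4), -1), 2) = Pow(Add(-4, -1), 2) = Pow(-5, 2) = 25)
Mul(Add(Function('z')(39), -1853), Pow(Add(-1929, 3510), -1)) = Mul(Add(25, -1853), Pow(Add(-1929, 3510), -1)) = Mul(-1828, Pow(1581, -1)) = Mul(-1828, Rational(1, 1581)) = Rational(-1828, 1581)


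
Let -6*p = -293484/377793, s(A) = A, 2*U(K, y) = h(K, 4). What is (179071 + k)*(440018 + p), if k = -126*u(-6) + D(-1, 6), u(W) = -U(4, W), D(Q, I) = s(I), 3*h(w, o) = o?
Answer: 29782966643491268/377793 ≈ 7.8834e+10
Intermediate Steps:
h(w, o) = o/3
U(K, y) = ⅔ (U(K, y) = ((⅓)*4)/2 = (½)*(4/3) = ⅔)
D(Q, I) = I
u(W) = -⅔ (u(W) = -1*⅔ = -⅔)
p = 48914/377793 (p = -(-48914)/377793 = -⅙*(-97828/125931) = 48914/377793 ≈ 0.12947)
k = 90 (k = -126*(-⅔) + 6 = 84 + 6 = 90)
(179071 + k)*(440018 + p) = (179071 + 90)*(440018 + 48914/377793) = 179161*(166235769188/377793) = 29782966643491268/377793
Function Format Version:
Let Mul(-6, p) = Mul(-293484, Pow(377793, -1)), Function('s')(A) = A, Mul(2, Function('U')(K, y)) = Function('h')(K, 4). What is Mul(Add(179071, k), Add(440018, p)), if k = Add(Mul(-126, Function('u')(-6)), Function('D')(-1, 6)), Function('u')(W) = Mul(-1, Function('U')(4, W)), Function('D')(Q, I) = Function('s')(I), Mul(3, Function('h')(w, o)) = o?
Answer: Rational(29782966643491268, 377793) ≈ 7.8834e+10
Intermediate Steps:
Function('h')(w, o) = Mul(Rational(1, 3), o)
Function('U')(K, y) = Rational(2, 3) (Function('U')(K, y) = Mul(Rational(1, 2), Mul(Rational(1, 3), 4)) = Mul(Rational(1, 2), Rational(4, 3)) = Rational(2, 3))
Function('D')(Q, I) = I
Function('u')(W) = Rational(-2, 3) (Function('u')(W) = Mul(-1, Rational(2, 3)) = Rational(-2, 3))
p = Rational(48914, 377793) (p = Mul(Rational(-1, 6), Mul(-293484, Pow(377793, -1))) = Mul(Rational(-1, 6), Mul(-293484, Rational(1, 377793))) = Mul(Rational(-1, 6), Rational(-97828, 125931)) = Rational(48914, 377793) ≈ 0.12947)
k = 90 (k = Add(Mul(-126, Rational(-2, 3)), 6) = Add(84, 6) = 90)
Mul(Add(179071, k), Add(440018, p)) = Mul(Add(179071, 90), Add(440018, Rational(48914, 377793))) = Mul(179161, Rational(166235769188, 377793)) = Rational(29782966643491268, 377793)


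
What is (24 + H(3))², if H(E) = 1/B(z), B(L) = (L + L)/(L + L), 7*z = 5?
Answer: 625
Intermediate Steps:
z = 5/7 (z = (⅐)*5 = 5/7 ≈ 0.71429)
B(L) = 1 (B(L) = (2*L)/((2*L)) = (2*L)*(1/(2*L)) = 1)
H(E) = 1 (H(E) = 1/1 = 1)
(24 + H(3))² = (24 + 1)² = 25² = 625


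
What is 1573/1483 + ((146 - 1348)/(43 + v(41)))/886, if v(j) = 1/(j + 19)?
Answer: 1745064479/1695636989 ≈ 1.0292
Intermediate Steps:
v(j) = 1/(19 + j)
1573/1483 + ((146 - 1348)/(43 + v(41)))/886 = 1573/1483 + ((146 - 1348)/(43 + 1/(19 + 41)))/886 = 1573*(1/1483) - 1202/(43 + 1/60)*(1/886) = 1573/1483 - 1202/(43 + 1/60)*(1/886) = 1573/1483 - 1202/2581/60*(1/886) = 1573/1483 - 1202*60/2581*(1/886) = 1573/1483 - 72120/2581*1/886 = 1573/1483 - 36060/1143383 = 1745064479/1695636989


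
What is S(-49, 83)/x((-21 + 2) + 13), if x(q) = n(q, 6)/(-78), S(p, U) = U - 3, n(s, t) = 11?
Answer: -6240/11 ≈ -567.27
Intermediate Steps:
S(p, U) = -3 + U
x(q) = -11/78 (x(q) = 11/(-78) = 11*(-1/78) = -11/78)
S(-49, 83)/x((-21 + 2) + 13) = (-3 + 83)/(-11/78) = 80*(-78/11) = -6240/11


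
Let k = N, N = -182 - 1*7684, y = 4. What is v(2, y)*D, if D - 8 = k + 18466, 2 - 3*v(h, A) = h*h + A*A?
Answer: -63648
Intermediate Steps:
N = -7866 (N = -182 - 7684 = -7866)
k = -7866
v(h, A) = 2/3 - A**2/3 - h**2/3 (v(h, A) = 2/3 - (h*h + A*A)/3 = 2/3 - (h**2 + A**2)/3 = 2/3 - (A**2 + h**2)/3 = 2/3 + (-A**2/3 - h**2/3) = 2/3 - A**2/3 - h**2/3)
D = 10608 (D = 8 + (-7866 + 18466) = 8 + 10600 = 10608)
v(2, y)*D = (2/3 - 1/3*4**2 - 1/3*2**2)*10608 = (2/3 - 1/3*16 - 1/3*4)*10608 = (2/3 - 16/3 - 4/3)*10608 = -6*10608 = -63648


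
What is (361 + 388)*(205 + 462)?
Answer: 499583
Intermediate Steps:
(361 + 388)*(205 + 462) = 749*667 = 499583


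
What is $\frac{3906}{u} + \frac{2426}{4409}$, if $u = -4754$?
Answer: $- \frac{2844175}{10480193} \approx -0.27139$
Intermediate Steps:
$\frac{3906}{u} + \frac{2426}{4409} = \frac{3906}{-4754} + \frac{2426}{4409} = 3906 \left(- \frac{1}{4754}\right) + 2426 \cdot \frac{1}{4409} = - \frac{1953}{2377} + \frac{2426}{4409} = - \frac{2844175}{10480193}$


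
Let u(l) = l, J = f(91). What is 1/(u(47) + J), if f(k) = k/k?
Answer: 1/48 ≈ 0.020833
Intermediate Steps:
f(k) = 1
J = 1
1/(u(47) + J) = 1/(47 + 1) = 1/48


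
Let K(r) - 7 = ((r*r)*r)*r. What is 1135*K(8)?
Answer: 4656905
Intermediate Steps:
K(r) = 7 + r**4 (K(r) = 7 + ((r*r)*r)*r = 7 + (r**2*r)*r = 7 + r**3*r = 7 + r**4)
1135*K(8) = 1135*(7 + 8**4) = 1135*(7 + 4096) = 1135*4103 = 4656905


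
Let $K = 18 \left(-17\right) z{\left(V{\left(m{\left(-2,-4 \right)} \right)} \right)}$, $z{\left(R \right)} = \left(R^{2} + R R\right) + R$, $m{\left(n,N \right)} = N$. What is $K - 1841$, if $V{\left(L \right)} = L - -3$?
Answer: $-2147$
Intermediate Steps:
$V{\left(L \right)} = 3 + L$ ($V{\left(L \right)} = L + 3 = 3 + L$)
$z{\left(R \right)} = R + 2 R^{2}$ ($z{\left(R \right)} = \left(R^{2} + R^{2}\right) + R = 2 R^{2} + R = R + 2 R^{2}$)
$K = -306$ ($K = 18 \left(-17\right) \left(3 - 4\right) \left(1 + 2 \left(3 - 4\right)\right) = - 306 \left(- (1 + 2 \left(-1\right))\right) = - 306 \left(- (1 - 2)\right) = - 306 \left(\left(-1\right) \left(-1\right)\right) = \left(-306\right) 1 = -306$)
$K - 1841 = -306 - 1841 = -2147$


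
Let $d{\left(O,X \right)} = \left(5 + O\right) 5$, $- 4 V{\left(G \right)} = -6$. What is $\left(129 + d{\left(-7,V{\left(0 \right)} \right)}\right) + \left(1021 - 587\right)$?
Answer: $553$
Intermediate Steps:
$V{\left(G \right)} = \frac{3}{2}$ ($V{\left(G \right)} = \left(- \frac{1}{4}\right) \left(-6\right) = \frac{3}{2}$)
$d{\left(O,X \right)} = 25 + 5 O$
$\left(129 + d{\left(-7,V{\left(0 \right)} \right)}\right) + \left(1021 - 587\right) = \left(129 + \left(25 + 5 \left(-7\right)\right)\right) + \left(1021 - 587\right) = \left(129 + \left(25 - 35\right)\right) + \left(1021 - 587\right) = \left(129 - 10\right) + 434 = 119 + 434 = 553$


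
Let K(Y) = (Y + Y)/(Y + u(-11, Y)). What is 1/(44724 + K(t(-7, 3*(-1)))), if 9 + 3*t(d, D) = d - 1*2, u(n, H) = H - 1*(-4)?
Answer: 2/89451 ≈ 2.2359e-5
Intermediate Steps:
u(n, H) = 4 + H (u(n, H) = H + 4 = 4 + H)
t(d, D) = -11/3 + d/3 (t(d, D) = -3 + (d - 1*2)/3 = -3 + (d - 2)/3 = -3 + (-2 + d)/3 = -3 + (-2/3 + d/3) = -11/3 + d/3)
K(Y) = 2*Y/(4 + 2*Y) (K(Y) = (Y + Y)/(Y + (4 + Y)) = (2*Y)/(4 + 2*Y) = 2*Y/(4 + 2*Y))
1/(44724 + K(t(-7, 3*(-1)))) = 1/(44724 + (-11/3 + (1/3)*(-7))/(2 + (-11/3 + (1/3)*(-7)))) = 1/(44724 + (-11/3 - 7/3)/(2 + (-11/3 - 7/3))) = 1/(44724 - 6/(2 - 6)) = 1/(44724 - 6/(-4)) = 1/(44724 - 6*(-1/4)) = 1/(44724 + 3/2) = 1/(89451/2) = 2/89451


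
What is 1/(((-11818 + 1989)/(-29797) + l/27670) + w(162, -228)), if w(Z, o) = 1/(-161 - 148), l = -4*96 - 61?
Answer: 50953048782/15823305079 ≈ 3.2201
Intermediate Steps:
l = -445 (l = -384 - 61 = -445)
w(Z, o) = -1/309 (w(Z, o) = 1/(-309) = -1/309)
1/(((-11818 + 1989)/(-29797) + l/27670) + w(162, -228)) = 1/(((-11818 + 1989)/(-29797) - 445/27670) - 1/309) = 1/((-9829*(-1/29797) - 445*1/27670) - 1/309) = 1/((9829/29797 - 89/5534) - 1/309) = 1/(51741753/164896598 - 1/309) = 1/(15823305079/50953048782) = 50953048782/15823305079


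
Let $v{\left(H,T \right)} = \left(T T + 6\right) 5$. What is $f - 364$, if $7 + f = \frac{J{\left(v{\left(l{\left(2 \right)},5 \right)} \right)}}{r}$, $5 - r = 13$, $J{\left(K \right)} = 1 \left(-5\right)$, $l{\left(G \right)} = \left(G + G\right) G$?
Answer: $- \frac{2963}{8} \approx -370.38$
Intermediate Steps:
$l{\left(G \right)} = 2 G^{2}$ ($l{\left(G \right)} = 2 G G = 2 G^{2}$)
$v{\left(H,T \right)} = 30 + 5 T^{2}$ ($v{\left(H,T \right)} = \left(T^{2} + 6\right) 5 = \left(6 + T^{2}\right) 5 = 30 + 5 T^{2}$)
$J{\left(K \right)} = -5$
$r = -8$ ($r = 5 - 13 = -8$)
$f = - \frac{51}{8}$ ($f = -7 - \frac{5}{-8} = -7 - - \frac{5}{8} = -7 + \frac{5}{8} = - \frac{51}{8} \approx -6.375$)
$f - 364 = - \frac{51}{8} - 364 = - \frac{2963}{8}$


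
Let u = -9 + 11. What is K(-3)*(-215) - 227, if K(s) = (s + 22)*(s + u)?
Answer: 3858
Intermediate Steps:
u = 2
K(s) = (2 + s)*(22 + s) (K(s) = (s + 22)*(s + 2) = (22 + s)*(2 + s) = (2 + s)*(22 + s))
K(-3)*(-215) - 227 = (44 + (-3)**2 + 24*(-3))*(-215) - 227 = (44 + 9 - 72)*(-215) - 227 = -19*(-215) - 227 = 4085 - 227 = 3858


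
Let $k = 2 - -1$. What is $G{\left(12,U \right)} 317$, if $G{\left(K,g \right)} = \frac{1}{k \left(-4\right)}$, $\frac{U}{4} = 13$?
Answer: $- \frac{317}{12} \approx -26.417$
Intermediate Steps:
$U = 52$ ($U = 4 \cdot 13 = 52$)
$k = 3$ ($k = 2 + 1 = 3$)
$G{\left(K,g \right)} = - \frac{1}{12}$ ($G{\left(K,g \right)} = \frac{1}{3 \left(-4\right)} = \frac{1}{-12} = - \frac{1}{12}$)
$G{\left(12,U \right)} 317 = \left(- \frac{1}{12}\right) 317 = - \frac{317}{12}$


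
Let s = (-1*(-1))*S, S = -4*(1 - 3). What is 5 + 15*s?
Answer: 125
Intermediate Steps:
S = 8 (S = -4*(-2) = 8)
s = 8 (s = -1*(-1)*8 = 1*8 = 8)
5 + 15*s = 5 + 15*8 = 5 + 120 = 125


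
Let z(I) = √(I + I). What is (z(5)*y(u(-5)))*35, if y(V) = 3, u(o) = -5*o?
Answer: 105*√10 ≈ 332.04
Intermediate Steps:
z(I) = √2*√I (z(I) = √(2*I) = √2*√I)
(z(5)*y(u(-5)))*35 = ((√2*√5)*3)*35 = (√10*3)*35 = (3*√10)*35 = 105*√10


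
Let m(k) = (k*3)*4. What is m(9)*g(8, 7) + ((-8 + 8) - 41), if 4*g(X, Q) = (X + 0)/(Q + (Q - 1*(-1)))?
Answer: -133/5 ≈ -26.600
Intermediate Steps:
m(k) = 12*k (m(k) = (3*k)*4 = 12*k)
g(X, Q) = X/(4*(1 + 2*Q)) (g(X, Q) = ((X + 0)/(Q + (Q - 1*(-1))))/4 = (X/(Q + (Q + 1)))/4 = (X/(Q + (1 + Q)))/4 = (X/(1 + 2*Q))/4 = X/(4*(1 + 2*Q)))
m(9)*g(8, 7) + ((-8 + 8) - 41) = (12*9)*((1/4)*8/(1 + 2*7)) + ((-8 + 8) - 41) = 108*((1/4)*8/(1 + 14)) + (0 - 41) = 108*((1/4)*8/15) - 41 = 108*((1/4)*8*(1/15)) - 41 = 108*(2/15) - 41 = 72/5 - 41 = -133/5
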